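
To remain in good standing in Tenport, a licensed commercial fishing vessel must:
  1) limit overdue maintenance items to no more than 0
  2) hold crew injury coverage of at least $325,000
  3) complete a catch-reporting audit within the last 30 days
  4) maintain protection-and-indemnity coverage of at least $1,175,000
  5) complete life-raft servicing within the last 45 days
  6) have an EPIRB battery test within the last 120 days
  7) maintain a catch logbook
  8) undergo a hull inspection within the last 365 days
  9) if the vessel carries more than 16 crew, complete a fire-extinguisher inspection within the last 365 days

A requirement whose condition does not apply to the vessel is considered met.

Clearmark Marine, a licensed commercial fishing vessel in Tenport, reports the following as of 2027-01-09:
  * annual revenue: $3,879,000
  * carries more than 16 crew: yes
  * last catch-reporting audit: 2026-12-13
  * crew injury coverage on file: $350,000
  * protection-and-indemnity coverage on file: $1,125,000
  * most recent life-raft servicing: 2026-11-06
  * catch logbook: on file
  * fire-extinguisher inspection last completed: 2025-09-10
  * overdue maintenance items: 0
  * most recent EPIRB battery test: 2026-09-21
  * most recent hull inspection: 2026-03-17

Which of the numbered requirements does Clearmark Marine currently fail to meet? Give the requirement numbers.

4, 5, 9

1. overdue maintenance items 0 ≤ 0 → met
2. crew injury coverage $350,000 ≥ $325,000 → met
3. catch-reporting audit 27 days ago vs limit 30 → met
4. protection-and-indemnity coverage $1,125,000 < $1,175,000 → not met
5. life-raft servicing 64 days ago vs limit 45 → not met
6. EPIRB battery test 110 days ago vs limit 120 → met
7. catch logbook present → met
8. hull inspection 298 days ago vs limit 365 → met
9. condition 'carries more than 16 crew' holds; fire-extinguisher inspection 486 days ago vs limit 365 → not met
Not met: 4, 5, 9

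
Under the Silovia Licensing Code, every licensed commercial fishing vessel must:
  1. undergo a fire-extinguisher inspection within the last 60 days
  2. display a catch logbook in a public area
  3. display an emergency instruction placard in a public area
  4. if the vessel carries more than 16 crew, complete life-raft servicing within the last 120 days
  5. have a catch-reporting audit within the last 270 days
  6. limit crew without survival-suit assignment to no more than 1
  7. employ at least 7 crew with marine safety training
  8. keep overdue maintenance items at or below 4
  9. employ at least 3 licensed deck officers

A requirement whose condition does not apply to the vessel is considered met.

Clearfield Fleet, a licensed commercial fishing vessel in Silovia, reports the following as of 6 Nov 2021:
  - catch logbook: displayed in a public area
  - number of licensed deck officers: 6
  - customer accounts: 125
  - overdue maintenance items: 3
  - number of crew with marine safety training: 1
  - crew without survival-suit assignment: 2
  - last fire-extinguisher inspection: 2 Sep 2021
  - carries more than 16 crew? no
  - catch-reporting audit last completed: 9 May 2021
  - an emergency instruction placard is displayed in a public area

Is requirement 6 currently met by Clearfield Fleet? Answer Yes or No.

6. crew without survival-suit assignment 2 > 1 → not met

No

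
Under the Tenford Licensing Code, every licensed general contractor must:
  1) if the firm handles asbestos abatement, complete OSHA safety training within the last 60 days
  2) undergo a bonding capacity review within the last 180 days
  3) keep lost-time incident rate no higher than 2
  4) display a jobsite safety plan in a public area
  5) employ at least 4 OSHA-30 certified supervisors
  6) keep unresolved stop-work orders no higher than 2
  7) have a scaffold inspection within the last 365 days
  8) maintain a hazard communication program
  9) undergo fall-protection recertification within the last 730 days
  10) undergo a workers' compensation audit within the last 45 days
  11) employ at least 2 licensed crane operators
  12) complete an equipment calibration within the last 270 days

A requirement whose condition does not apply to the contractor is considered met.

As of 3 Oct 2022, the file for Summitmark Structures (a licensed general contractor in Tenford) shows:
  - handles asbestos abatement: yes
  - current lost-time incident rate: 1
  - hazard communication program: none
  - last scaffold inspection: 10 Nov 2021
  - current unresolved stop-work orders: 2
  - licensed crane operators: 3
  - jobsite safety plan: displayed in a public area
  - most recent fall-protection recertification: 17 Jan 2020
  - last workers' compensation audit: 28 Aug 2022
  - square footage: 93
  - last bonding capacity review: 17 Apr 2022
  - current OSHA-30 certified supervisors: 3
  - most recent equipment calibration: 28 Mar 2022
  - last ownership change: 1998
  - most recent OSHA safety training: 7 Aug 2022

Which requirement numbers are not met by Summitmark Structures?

5, 8, 9

1. condition 'handles asbestos abatement' holds; OSHA safety training 57 days ago vs limit 60 → met
2. bonding capacity review 169 days ago vs limit 180 → met
3. lost-time incident rate 1 ≤ 2 → met
4. jobsite safety plan present → met
5. OSHA-30 certified supervisors 3 < 4 → not met
6. unresolved stop-work orders 2 ≤ 2 → met
7. scaffold inspection 327 days ago vs limit 365 → met
8. hazard communication program absent → not met
9. fall-protection recertification 990 days ago vs limit 730 → not met
10. workers' compensation audit 36 days ago vs limit 45 → met
11. licensed crane operators 3 ≥ 2 → met
12. equipment calibration 189 days ago vs limit 270 → met
Not met: 5, 8, 9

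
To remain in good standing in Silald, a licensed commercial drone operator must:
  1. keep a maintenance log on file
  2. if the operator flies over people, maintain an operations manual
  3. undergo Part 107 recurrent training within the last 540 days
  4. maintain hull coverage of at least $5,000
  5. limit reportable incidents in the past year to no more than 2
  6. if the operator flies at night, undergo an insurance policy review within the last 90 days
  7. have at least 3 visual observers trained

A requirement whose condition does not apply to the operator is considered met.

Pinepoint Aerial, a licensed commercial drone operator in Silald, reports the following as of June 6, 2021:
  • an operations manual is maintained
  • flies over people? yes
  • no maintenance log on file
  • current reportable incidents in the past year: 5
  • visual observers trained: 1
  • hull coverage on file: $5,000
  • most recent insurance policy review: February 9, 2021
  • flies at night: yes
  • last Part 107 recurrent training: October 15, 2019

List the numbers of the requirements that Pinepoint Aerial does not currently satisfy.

1, 3, 5, 6, 7

1. maintenance log absent → not met
2. condition 'flies over people' holds; operations manual present → met
3. Part 107 recurrent training 600 days ago vs limit 540 → not met
4. hull coverage $5,000 ≥ $5,000 → met
5. reportable incidents in the past year 5 > 2 → not met
6. condition 'flies at night' holds; insurance policy review 117 days ago vs limit 90 → not met
7. visual observers trained 1 < 3 → not met
Not met: 1, 3, 5, 6, 7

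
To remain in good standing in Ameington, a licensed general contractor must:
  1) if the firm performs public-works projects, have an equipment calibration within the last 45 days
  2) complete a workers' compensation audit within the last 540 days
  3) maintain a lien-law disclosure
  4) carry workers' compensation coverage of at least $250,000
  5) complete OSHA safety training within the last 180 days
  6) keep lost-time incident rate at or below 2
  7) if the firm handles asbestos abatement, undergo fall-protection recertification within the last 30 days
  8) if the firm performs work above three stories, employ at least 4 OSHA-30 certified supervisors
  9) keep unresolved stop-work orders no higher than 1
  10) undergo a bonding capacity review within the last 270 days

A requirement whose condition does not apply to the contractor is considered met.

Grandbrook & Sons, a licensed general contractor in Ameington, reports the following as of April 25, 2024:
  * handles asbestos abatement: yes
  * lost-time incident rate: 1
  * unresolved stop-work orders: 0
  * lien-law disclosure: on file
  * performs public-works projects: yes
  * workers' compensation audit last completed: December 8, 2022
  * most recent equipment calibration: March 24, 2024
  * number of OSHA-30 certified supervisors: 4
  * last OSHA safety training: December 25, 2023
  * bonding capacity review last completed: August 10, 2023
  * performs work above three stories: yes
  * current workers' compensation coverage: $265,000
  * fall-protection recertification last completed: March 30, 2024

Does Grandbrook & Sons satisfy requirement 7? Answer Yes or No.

Yes

7. condition 'handles asbestos abatement' holds; fall-protection recertification 26 days ago vs limit 30 → met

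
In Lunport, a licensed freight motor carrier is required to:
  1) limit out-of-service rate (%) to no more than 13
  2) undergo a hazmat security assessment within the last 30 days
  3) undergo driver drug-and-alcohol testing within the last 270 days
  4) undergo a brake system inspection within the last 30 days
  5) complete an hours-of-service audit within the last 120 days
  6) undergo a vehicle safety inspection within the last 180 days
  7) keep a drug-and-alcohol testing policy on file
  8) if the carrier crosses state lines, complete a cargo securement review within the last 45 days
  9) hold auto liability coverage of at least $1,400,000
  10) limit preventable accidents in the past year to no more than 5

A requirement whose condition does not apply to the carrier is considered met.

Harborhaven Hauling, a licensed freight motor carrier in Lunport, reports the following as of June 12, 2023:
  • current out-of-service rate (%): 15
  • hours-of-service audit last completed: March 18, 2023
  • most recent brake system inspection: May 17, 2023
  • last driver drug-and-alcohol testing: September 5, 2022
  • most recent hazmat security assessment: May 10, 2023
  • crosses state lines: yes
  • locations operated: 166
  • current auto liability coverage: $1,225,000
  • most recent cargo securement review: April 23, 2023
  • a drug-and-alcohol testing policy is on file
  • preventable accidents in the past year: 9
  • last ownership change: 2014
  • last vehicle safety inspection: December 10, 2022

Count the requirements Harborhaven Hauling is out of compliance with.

7

1. out-of-service rate (%) 15 > 13 → not met
2. hazmat security assessment 33 days ago vs limit 30 → not met
3. driver drug-and-alcohol testing 280 days ago vs limit 270 → not met
4. brake system inspection 26 days ago vs limit 30 → met
5. hours-of-service audit 86 days ago vs limit 120 → met
6. vehicle safety inspection 184 days ago vs limit 180 → not met
7. drug-and-alcohol testing policy present → met
8. condition 'crosses state lines' holds; cargo securement review 50 days ago vs limit 45 → not met
9. auto liability coverage $1,225,000 < $1,400,000 → not met
10. preventable accidents in the past year 9 > 5 → not met
Not met: 7 of 10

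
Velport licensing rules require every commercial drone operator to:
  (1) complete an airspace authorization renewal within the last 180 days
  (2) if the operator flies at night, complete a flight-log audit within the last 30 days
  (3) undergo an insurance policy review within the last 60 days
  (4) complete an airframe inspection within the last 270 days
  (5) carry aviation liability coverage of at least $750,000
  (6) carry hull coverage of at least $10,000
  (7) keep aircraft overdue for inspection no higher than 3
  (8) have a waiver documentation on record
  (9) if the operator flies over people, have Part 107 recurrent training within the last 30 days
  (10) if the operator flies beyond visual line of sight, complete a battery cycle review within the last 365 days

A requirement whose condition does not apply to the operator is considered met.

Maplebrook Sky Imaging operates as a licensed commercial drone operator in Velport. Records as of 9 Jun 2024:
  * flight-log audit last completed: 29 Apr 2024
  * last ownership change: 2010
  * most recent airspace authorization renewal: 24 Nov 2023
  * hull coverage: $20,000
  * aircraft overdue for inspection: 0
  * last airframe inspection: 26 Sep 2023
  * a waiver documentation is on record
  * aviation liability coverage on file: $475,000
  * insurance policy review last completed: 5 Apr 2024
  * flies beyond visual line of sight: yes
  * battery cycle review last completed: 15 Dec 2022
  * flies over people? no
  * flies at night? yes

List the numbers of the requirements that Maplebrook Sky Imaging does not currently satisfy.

1, 2, 3, 5, 10

1. airspace authorization renewal 198 days ago vs limit 180 → not met
2. condition 'flies at night' holds; flight-log audit 41 days ago vs limit 30 → not met
3. insurance policy review 65 days ago vs limit 60 → not met
4. airframe inspection 257 days ago vs limit 270 → met
5. aviation liability coverage $475,000 < $750,000 → not met
6. hull coverage $20,000 ≥ $10,000 → met
7. aircraft overdue for inspection 0 ≤ 3 → met
8. waiver documentation present → met
9. condition 'flies over people' does not hold → requirement n/a → met
10. condition 'flies beyond visual line of sight' holds; battery cycle review 542 days ago vs limit 365 → not met
Not met: 1, 2, 3, 5, 10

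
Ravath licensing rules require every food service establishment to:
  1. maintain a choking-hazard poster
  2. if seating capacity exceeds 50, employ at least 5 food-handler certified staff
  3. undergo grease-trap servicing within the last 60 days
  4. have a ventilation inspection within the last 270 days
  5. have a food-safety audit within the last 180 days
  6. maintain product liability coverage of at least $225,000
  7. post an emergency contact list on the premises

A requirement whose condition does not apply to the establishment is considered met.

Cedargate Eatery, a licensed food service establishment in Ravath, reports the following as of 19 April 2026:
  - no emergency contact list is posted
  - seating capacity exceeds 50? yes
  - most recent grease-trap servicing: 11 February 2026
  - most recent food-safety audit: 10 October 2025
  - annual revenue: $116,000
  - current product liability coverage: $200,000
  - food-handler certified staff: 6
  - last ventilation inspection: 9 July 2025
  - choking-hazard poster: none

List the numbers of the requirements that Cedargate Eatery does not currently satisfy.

1, 3, 4, 5, 6, 7

1. choking-hazard poster absent → not met
2. condition 'seating capacity exceeds 50' holds; food-handler certified staff 6 ≥ 5 → met
3. grease-trap servicing 67 days ago vs limit 60 → not met
4. ventilation inspection 284 days ago vs limit 270 → not met
5. food-safety audit 191 days ago vs limit 180 → not met
6. product liability coverage $200,000 < $225,000 → not met
7. emergency contact list absent → not met
Not met: 1, 3, 4, 5, 6, 7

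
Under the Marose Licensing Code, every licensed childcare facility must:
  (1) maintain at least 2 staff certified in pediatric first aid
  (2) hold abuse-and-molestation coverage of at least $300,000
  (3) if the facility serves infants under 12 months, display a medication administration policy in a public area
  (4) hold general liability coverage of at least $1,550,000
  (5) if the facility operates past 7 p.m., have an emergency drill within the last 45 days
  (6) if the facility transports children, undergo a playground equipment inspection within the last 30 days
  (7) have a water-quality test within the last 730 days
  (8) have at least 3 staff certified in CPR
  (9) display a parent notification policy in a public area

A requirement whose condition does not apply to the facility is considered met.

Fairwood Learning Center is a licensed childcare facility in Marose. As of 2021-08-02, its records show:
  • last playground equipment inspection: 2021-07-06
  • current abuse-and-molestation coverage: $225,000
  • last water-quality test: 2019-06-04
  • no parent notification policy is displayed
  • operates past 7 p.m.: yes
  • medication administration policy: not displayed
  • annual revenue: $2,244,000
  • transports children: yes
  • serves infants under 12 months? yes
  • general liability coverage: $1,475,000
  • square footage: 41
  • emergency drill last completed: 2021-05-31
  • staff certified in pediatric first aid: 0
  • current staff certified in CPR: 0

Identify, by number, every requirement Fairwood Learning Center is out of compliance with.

1, 2, 3, 4, 5, 7, 8, 9

1. staff certified in pediatric first aid 0 < 2 → not met
2. abuse-and-molestation coverage $225,000 < $300,000 → not met
3. condition 'serves infants under 12 months' holds; medication administration policy absent → not met
4. general liability coverage $1,475,000 < $1,550,000 → not met
5. condition 'operates past 7 p.m.' holds; emergency drill 63 days ago vs limit 45 → not met
6. condition 'transports children' holds; playground equipment inspection 27 days ago vs limit 30 → met
7. water-quality test 790 days ago vs limit 730 → not met
8. staff certified in CPR 0 < 3 → not met
9. parent notification policy absent → not met
Not met: 1, 2, 3, 4, 5, 7, 8, 9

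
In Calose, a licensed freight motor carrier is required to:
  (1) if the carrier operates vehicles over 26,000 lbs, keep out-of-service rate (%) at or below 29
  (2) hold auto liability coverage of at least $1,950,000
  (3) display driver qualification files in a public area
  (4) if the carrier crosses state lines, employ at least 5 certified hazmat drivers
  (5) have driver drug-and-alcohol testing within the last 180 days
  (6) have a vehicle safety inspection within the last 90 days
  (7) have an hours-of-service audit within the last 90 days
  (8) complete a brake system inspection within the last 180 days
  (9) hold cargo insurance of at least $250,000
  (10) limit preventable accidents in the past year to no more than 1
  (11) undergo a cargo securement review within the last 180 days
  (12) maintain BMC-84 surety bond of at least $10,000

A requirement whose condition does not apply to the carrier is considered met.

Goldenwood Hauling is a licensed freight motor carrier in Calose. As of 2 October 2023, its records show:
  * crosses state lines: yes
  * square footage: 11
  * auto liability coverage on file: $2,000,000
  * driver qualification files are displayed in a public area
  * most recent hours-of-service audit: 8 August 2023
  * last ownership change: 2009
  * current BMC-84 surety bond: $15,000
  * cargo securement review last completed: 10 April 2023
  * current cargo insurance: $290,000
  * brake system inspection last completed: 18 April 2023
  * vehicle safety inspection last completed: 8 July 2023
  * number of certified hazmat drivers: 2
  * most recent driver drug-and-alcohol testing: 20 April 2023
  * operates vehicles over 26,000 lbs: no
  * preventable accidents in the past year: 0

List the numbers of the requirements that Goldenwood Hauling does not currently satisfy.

1. condition 'operates vehicles over 26,000 lbs' does not hold → requirement n/a → met
2. auto liability coverage $2,000,000 ≥ $1,950,000 → met
3. driver qualification files present → met
4. condition 'crosses state lines' holds; certified hazmat drivers 2 < 5 → not met
5. driver drug-and-alcohol testing 165 days ago vs limit 180 → met
6. vehicle safety inspection 86 days ago vs limit 90 → met
7. hours-of-service audit 55 days ago vs limit 90 → met
8. brake system inspection 167 days ago vs limit 180 → met
9. cargo insurance $290,000 ≥ $250,000 → met
10. preventable accidents in the past year 0 ≤ 1 → met
11. cargo securement review 175 days ago vs limit 180 → met
12. BMC-84 surety bond $15,000 ≥ $10,000 → met
Not met: 4

4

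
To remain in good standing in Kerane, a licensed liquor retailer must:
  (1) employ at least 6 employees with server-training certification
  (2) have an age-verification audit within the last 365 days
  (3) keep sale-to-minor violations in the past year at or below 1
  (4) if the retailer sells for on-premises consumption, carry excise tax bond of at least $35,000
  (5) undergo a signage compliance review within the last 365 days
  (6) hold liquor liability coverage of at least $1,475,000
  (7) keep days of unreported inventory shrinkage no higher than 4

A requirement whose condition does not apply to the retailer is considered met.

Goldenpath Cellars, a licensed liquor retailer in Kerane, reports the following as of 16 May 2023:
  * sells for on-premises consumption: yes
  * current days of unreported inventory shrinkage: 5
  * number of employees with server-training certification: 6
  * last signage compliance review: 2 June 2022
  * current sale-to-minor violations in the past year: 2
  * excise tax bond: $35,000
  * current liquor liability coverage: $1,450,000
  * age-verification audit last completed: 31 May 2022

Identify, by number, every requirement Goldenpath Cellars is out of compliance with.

1. employees with server-training certification 6 ≥ 6 → met
2. age-verification audit 350 days ago vs limit 365 → met
3. sale-to-minor violations in the past year 2 > 1 → not met
4. condition 'sells for on-premises consumption' holds; excise tax bond $35,000 ≥ $35,000 → met
5. signage compliance review 348 days ago vs limit 365 → met
6. liquor liability coverage $1,450,000 < $1,475,000 → not met
7. days of unreported inventory shrinkage 5 > 4 → not met
Not met: 3, 6, 7

3, 6, 7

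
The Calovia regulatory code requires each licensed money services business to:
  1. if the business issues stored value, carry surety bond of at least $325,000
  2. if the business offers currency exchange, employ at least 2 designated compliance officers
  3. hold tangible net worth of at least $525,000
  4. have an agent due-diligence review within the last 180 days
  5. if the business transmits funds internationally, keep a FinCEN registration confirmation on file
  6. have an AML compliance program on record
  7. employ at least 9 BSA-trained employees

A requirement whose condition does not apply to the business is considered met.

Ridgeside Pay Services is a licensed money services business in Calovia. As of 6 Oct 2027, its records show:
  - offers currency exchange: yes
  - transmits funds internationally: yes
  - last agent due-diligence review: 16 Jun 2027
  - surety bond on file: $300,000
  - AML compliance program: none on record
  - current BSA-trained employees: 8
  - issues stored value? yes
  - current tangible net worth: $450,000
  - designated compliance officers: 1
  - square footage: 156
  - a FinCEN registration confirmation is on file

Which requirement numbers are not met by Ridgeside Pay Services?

1. condition 'issues stored value' holds; surety bond $300,000 < $325,000 → not met
2. condition 'offers currency exchange' holds; designated compliance officers 1 < 2 → not met
3. tangible net worth $450,000 < $525,000 → not met
4. agent due-diligence review 112 days ago vs limit 180 → met
5. condition 'transmits funds internationally' holds; FinCEN registration confirmation present → met
6. AML compliance program absent → not met
7. BSA-trained employees 8 < 9 → not met
Not met: 1, 2, 3, 6, 7

1, 2, 3, 6, 7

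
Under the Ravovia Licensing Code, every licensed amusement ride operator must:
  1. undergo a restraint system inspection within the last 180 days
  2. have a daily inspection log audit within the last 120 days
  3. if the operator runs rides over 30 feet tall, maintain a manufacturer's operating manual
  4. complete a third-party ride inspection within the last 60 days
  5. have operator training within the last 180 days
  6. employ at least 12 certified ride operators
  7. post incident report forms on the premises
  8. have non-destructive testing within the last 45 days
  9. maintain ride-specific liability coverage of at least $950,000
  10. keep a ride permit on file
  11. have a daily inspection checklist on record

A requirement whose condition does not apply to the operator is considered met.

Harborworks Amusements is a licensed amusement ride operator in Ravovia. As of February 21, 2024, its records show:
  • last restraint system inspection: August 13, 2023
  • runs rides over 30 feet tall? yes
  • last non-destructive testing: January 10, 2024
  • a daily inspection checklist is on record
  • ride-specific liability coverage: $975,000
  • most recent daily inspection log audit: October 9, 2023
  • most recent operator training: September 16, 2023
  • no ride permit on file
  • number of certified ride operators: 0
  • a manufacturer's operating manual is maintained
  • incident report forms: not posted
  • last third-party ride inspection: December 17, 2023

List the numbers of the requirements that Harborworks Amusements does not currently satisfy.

1, 2, 4, 6, 7, 10

1. restraint system inspection 192 days ago vs limit 180 → not met
2. daily inspection log audit 135 days ago vs limit 120 → not met
3. condition 'runs rides over 30 feet tall' holds; manufacturer's operating manual present → met
4. third-party ride inspection 66 days ago vs limit 60 → not met
5. operator training 158 days ago vs limit 180 → met
6. certified ride operators 0 < 12 → not met
7. incident report forms absent → not met
8. non-destructive testing 42 days ago vs limit 45 → met
9. ride-specific liability coverage $975,000 ≥ $950,000 → met
10. ride permit absent → not met
11. daily inspection checklist present → met
Not met: 1, 2, 4, 6, 7, 10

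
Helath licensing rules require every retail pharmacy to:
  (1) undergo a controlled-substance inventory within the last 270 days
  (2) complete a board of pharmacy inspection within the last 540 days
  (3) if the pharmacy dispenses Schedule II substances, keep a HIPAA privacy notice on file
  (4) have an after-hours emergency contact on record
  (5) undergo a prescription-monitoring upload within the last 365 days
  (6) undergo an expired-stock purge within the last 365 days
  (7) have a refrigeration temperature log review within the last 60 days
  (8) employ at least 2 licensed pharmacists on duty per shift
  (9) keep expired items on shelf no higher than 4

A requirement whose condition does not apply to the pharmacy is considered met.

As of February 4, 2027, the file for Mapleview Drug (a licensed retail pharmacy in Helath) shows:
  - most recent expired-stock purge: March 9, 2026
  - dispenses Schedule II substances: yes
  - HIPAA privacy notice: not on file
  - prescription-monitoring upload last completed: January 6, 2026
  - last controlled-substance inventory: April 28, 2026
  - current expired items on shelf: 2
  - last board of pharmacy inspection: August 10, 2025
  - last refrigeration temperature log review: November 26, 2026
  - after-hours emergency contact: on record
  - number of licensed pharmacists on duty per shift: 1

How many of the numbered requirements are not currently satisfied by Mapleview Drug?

1. controlled-substance inventory 282 days ago vs limit 270 → not met
2. board of pharmacy inspection 543 days ago vs limit 540 → not met
3. condition 'dispenses Schedule II substances' holds; HIPAA privacy notice absent → not met
4. after-hours emergency contact present → met
5. prescription-monitoring upload 394 days ago vs limit 365 → not met
6. expired-stock purge 332 days ago vs limit 365 → met
7. refrigeration temperature log review 70 days ago vs limit 60 → not met
8. licensed pharmacists on duty per shift 1 < 2 → not met
9. expired items on shelf 2 ≤ 4 → met
Not met: 6 of 9

6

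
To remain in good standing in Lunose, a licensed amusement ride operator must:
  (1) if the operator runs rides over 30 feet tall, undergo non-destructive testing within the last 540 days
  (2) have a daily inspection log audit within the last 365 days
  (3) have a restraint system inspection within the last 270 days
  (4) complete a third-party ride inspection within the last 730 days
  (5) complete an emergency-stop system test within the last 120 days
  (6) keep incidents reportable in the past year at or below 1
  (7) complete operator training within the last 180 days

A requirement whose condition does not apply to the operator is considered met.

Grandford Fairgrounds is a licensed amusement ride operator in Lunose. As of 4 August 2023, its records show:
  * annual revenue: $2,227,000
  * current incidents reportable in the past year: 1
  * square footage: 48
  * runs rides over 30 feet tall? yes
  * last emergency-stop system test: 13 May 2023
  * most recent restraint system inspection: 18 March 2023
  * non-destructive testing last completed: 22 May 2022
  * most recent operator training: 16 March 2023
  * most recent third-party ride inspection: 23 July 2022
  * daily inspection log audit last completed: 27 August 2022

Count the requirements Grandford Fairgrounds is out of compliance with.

0

1. condition 'runs rides over 30 feet tall' holds; non-destructive testing 439 days ago vs limit 540 → met
2. daily inspection log audit 342 days ago vs limit 365 → met
3. restraint system inspection 139 days ago vs limit 270 → met
4. third-party ride inspection 377 days ago vs limit 730 → met
5. emergency-stop system test 83 days ago vs limit 120 → met
6. incidents reportable in the past year 1 ≤ 1 → met
7. operator training 141 days ago vs limit 180 → met
Not met: 0 of 7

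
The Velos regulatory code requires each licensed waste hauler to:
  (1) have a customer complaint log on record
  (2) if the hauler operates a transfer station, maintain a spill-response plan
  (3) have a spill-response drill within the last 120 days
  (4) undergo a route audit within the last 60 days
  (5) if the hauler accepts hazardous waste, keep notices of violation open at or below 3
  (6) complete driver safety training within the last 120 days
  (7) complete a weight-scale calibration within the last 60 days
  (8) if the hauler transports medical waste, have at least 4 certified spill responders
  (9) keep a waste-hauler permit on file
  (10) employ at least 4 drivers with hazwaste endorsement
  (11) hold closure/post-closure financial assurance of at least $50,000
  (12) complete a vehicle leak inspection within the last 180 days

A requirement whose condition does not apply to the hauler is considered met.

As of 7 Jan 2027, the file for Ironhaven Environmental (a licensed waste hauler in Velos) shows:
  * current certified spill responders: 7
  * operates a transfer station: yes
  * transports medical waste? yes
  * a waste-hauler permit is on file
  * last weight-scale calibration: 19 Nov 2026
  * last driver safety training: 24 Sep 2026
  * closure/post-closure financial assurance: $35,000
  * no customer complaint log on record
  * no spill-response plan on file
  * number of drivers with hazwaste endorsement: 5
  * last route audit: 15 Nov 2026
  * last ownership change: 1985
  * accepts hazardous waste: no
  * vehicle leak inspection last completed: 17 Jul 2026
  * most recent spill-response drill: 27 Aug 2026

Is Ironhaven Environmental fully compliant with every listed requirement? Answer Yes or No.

1. customer complaint log absent → not met
2. condition 'operates a transfer station' holds; spill-response plan absent → not met
3. spill-response drill 133 days ago vs limit 120 → not met
4. route audit 53 days ago vs limit 60 → met
5. condition 'accepts hazardous waste' does not hold → requirement n/a → met
6. driver safety training 105 days ago vs limit 120 → met
7. weight-scale calibration 49 days ago vs limit 60 → met
8. condition 'transports medical waste' holds; certified spill responders 7 ≥ 4 → met
9. waste-hauler permit present → met
10. drivers with hazwaste endorsement 5 ≥ 4 → met
11. closure/post-closure financial assurance $35,000 < $50,000 → not met
12. vehicle leak inspection 174 days ago vs limit 180 → met
Not met: 1, 2, 3, 11

No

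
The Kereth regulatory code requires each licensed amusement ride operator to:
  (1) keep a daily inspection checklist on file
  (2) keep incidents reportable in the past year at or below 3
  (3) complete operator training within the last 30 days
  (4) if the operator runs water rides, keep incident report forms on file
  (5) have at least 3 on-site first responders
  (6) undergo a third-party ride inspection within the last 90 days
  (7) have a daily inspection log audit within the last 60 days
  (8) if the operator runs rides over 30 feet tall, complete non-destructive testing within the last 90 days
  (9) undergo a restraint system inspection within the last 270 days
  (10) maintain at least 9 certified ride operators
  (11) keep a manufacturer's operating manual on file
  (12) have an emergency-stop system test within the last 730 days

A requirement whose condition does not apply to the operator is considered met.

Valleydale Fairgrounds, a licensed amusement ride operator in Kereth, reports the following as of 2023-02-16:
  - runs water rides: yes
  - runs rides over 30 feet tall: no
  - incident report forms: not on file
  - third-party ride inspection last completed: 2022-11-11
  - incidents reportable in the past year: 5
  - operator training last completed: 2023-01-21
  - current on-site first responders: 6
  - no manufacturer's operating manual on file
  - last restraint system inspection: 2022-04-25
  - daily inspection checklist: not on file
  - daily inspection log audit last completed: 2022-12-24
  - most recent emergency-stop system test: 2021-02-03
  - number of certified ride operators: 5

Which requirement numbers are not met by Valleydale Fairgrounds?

1, 2, 4, 6, 9, 10, 11, 12

1. daily inspection checklist absent → not met
2. incidents reportable in the past year 5 > 3 → not met
3. operator training 26 days ago vs limit 30 → met
4. condition 'runs water rides' holds; incident report forms absent → not met
5. on-site first responders 6 ≥ 3 → met
6. third-party ride inspection 97 days ago vs limit 90 → not met
7. daily inspection log audit 54 days ago vs limit 60 → met
8. condition 'runs rides over 30 feet tall' does not hold → requirement n/a → met
9. restraint system inspection 297 days ago vs limit 270 → not met
10. certified ride operators 5 < 9 → not met
11. manufacturer's operating manual absent → not met
12. emergency-stop system test 743 days ago vs limit 730 → not met
Not met: 1, 2, 4, 6, 9, 10, 11, 12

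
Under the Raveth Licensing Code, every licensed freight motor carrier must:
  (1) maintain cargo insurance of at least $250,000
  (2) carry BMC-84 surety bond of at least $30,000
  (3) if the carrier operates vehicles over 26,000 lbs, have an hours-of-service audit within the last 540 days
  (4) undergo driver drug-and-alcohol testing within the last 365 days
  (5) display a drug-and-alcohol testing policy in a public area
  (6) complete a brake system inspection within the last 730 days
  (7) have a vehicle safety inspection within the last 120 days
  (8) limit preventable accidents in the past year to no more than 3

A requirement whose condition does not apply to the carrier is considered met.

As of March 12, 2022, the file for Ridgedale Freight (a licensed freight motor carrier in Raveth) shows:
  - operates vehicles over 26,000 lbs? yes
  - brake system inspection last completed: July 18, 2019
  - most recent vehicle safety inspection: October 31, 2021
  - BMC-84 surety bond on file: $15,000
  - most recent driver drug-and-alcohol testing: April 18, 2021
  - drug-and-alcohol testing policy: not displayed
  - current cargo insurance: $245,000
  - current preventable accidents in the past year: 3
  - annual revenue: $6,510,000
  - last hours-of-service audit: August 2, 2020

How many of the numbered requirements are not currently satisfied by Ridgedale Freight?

6

1. cargo insurance $245,000 < $250,000 → not met
2. BMC-84 surety bond $15,000 < $30,000 → not met
3. condition 'operates vehicles over 26,000 lbs' holds; hours-of-service audit 587 days ago vs limit 540 → not met
4. driver drug-and-alcohol testing 328 days ago vs limit 365 → met
5. drug-and-alcohol testing policy absent → not met
6. brake system inspection 968 days ago vs limit 730 → not met
7. vehicle safety inspection 132 days ago vs limit 120 → not met
8. preventable accidents in the past year 3 ≤ 3 → met
Not met: 6 of 8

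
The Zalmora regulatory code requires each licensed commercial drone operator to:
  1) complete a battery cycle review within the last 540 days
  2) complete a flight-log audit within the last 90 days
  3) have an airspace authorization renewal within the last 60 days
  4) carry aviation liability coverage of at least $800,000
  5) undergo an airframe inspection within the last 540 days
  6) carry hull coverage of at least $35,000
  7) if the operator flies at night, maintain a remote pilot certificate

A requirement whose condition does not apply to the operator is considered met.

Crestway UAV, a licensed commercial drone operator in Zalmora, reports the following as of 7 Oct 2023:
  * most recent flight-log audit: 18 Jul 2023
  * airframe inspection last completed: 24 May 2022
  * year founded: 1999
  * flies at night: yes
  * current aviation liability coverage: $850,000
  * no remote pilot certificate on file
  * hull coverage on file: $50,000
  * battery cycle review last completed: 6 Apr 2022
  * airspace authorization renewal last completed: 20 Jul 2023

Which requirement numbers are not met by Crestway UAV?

1, 3, 7

1. battery cycle review 549 days ago vs limit 540 → not met
2. flight-log audit 81 days ago vs limit 90 → met
3. airspace authorization renewal 79 days ago vs limit 60 → not met
4. aviation liability coverage $850,000 ≥ $800,000 → met
5. airframe inspection 501 days ago vs limit 540 → met
6. hull coverage $50,000 ≥ $35,000 → met
7. condition 'flies at night' holds; remote pilot certificate absent → not met
Not met: 1, 3, 7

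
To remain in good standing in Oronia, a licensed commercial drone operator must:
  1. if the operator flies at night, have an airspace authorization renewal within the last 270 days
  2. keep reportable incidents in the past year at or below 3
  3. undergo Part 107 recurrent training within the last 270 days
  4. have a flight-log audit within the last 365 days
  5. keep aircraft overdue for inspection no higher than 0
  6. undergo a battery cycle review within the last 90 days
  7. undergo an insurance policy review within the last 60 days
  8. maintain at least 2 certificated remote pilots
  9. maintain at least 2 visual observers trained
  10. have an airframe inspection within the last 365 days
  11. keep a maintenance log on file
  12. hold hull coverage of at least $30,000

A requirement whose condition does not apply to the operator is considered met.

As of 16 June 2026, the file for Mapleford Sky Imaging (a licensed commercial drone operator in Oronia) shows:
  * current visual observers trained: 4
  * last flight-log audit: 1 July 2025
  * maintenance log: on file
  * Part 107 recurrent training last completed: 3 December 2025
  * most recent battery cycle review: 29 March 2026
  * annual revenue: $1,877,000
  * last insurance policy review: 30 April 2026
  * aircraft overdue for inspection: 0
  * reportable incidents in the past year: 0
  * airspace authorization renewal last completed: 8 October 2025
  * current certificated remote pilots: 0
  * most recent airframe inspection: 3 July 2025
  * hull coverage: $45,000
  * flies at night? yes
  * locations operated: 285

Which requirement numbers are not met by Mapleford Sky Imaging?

1. condition 'flies at night' holds; airspace authorization renewal 251 days ago vs limit 270 → met
2. reportable incidents in the past year 0 ≤ 3 → met
3. Part 107 recurrent training 195 days ago vs limit 270 → met
4. flight-log audit 350 days ago vs limit 365 → met
5. aircraft overdue for inspection 0 ≤ 0 → met
6. battery cycle review 79 days ago vs limit 90 → met
7. insurance policy review 47 days ago vs limit 60 → met
8. certificated remote pilots 0 < 2 → not met
9. visual observers trained 4 ≥ 2 → met
10. airframe inspection 348 days ago vs limit 365 → met
11. maintenance log present → met
12. hull coverage $45,000 ≥ $30,000 → met
Not met: 8

8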